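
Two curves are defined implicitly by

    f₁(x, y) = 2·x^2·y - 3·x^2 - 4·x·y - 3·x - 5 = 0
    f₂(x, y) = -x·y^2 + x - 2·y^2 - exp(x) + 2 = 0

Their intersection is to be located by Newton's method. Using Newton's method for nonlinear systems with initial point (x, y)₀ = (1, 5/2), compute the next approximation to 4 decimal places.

(-0.7055, 2.1748)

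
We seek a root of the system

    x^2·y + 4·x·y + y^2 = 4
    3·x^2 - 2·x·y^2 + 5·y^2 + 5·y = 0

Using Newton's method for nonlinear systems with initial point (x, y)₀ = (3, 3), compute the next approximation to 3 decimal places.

(-28.967, 36.000)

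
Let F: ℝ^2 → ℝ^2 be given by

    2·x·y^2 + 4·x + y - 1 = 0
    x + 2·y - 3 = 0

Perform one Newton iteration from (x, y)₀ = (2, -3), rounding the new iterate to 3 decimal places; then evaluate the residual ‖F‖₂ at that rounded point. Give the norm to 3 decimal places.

At (2, -3): F = (40.000, -7.000).
Jacobian J = [[2·y^2 + 4, 4·x·y + 1], [1, 2]].
At the point, J = [[22.000, -23.000], [1.000, 2.000]] (det J = 67.000).
Solving J·Δ = −F gives Δ = (1.209, 2.896).
Then the next iterate is (x, y)₁ = (3.209, -0.104).
Re-evaluating at (3.209, -0.104): F = (11.80142, 0.001), so ‖F‖₂ = 11.801.

11.801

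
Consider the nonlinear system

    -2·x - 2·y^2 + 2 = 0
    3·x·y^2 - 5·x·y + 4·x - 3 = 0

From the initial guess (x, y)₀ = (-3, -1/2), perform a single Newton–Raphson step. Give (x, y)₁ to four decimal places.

At (-3, -1/2): F = (7.5000, -24.7500).
Jacobian J = [[-2, -4·y], [3·y^2 - 5·y + 4, 6·x·y - 5·x]].
At the point, J = [[-2.0000, 2.0000], [7.2500, 24.0000]] (det J = -62.5000).
Solving J·Δ = −F gives Δ = (3.6720, -0.0780).
Then the next iterate is (x, y)₁ = (0.6720, -0.5780).

(0.6720, -0.5780)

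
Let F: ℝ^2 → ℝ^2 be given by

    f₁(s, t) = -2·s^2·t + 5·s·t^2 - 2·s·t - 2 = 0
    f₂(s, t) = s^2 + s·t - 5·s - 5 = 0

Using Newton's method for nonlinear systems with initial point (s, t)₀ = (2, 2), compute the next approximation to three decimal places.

At (2, 2): F = (14.000, -7.000).
Jacobian J = [[-4·s·t + 5·t^2 - 2·t, -2·s^2 + 10·s·t - 2·s], [2·s + t - 5, s]].
At the point, J = [[0.000, 28.000], [1.000, 2.000]] (det J = -28.000).
Solving J·Δ = −F gives Δ = (8.000, -0.500).
Then the next iterate is (s, t)₁ = (10.000, 1.500).

(10.000, 1.500)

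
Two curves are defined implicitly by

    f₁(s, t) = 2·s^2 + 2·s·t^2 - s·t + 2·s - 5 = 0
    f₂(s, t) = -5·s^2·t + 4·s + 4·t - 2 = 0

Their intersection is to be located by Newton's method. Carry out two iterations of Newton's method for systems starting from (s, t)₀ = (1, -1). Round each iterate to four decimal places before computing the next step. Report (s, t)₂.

At (1, -1): F = (2.0000, 3.0000).
Jacobian J = [[4·s + 2·t^2 - t + 2, 4·s·t - s], [-10·s·t + 4, -5·s^2 + 4]].
At the point, J = [[9.0000, -5.0000], [14.0000, -1.0000]] (det J = 61.0000).
Solving J·Δ = −F gives Δ = (-0.2131, 0.0164).
Then the next iterate is (s, t)₁ = (0.7869, -0.9836).
Round to (0.7869, -0.9836) and repeat: F = (0.108821, 0.258483), J = [[8.066138, -3.882879], [11.739948, 0.903942]].
Δ = (-0.0208, -0.0153), so (s, t)₂ = (0.7661, -0.9989).

(0.7661, -0.9989)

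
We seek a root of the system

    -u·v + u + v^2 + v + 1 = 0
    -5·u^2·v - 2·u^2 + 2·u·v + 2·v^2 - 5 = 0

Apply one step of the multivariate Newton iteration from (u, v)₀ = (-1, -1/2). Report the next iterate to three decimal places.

(-0.152, -1.022)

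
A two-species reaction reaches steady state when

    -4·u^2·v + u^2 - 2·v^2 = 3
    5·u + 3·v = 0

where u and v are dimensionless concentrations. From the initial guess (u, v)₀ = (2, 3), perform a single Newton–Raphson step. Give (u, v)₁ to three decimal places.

(-40.125, 66.875)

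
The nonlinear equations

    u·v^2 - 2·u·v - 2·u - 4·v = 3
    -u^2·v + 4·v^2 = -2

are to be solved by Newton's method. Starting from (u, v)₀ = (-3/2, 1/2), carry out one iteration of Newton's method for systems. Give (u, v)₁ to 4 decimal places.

At (-3/2, 1/2): F = (-0.8750, 1.8750).
Jacobian J = [[v^2 - 2·v - 2, 2·u·v - 2·u - 4], [-2·u·v, -u^2 + 8·v]].
At the point, J = [[-2.7500, -2.5000], [1.5000, 1.7500]] (det J = -1.0625).
Solving J·Δ = −F gives Δ = (2.9706, -3.6176).
Then the next iterate is (u, v)₁ = (1.4706, -3.1176).

(1.4706, -3.1176)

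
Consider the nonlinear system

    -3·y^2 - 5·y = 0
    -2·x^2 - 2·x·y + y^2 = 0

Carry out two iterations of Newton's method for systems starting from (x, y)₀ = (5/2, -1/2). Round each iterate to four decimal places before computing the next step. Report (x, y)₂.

(0.4457, 0.0582)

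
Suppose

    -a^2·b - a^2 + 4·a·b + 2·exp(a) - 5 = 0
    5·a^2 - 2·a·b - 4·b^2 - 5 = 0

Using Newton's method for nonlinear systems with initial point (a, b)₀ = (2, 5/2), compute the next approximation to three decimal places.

(1.063, 1.081)

At (2, 5/2): F = (15.77811, -20.000).
Jacobian J = [[-2·a·b - 2·a + 4·b + 2·exp(a), -a^2 + 4·a], [10·a - 2·b, -2·a - 8·b]].
At the point, J = [[10.77811, 4.000], [15.000, -24.000]] (det J = -318.67469).
Solving J·Δ = −F gives Δ = (-0.937, -1.419).
Then the next iterate is (a, b)₁ = (1.063, 1.081).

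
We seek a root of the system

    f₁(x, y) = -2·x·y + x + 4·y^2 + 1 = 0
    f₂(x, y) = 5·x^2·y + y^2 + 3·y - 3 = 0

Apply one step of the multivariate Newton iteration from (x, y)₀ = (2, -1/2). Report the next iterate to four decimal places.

(2.5000, 0.3750)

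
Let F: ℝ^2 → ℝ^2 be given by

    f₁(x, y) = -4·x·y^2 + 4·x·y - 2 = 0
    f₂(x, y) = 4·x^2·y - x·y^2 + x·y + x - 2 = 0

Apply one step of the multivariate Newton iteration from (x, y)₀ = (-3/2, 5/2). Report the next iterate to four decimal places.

(-0.9947, 1.9617)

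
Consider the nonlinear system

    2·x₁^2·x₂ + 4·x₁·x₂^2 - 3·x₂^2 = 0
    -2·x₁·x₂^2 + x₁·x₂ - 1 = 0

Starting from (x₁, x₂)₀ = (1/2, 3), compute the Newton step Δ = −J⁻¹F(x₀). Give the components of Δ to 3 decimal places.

(-0.018, -1.498)

At (1/2, 3): F = (-7.500, -8.500).
Jacobian J = [[4·x₁·x₂ + 4·x₂^2, 2·x₁^2 + 8·x₁·x₂ - 6·x₂], [-2·x₂^2 + x₂, -4·x₁·x₂ + x₁]].
At the point, J = [[42.000, -5.500], [-15.000, -5.500]] (det J = -313.500).
Solving J·Δ = −F gives Δ = (-0.018, -1.498).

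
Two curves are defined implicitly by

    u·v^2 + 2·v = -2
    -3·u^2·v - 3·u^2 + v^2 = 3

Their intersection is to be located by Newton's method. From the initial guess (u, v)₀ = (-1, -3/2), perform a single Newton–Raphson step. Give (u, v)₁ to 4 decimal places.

(-11.5000, 3.8750)

At (-1, -3/2): F = (-3.2500, 0.7500).
Jacobian J = [[v^2, 2·u·v + 2], [-6·u·v - 6·u, -3·u^2 + 2·v]].
At the point, J = [[2.2500, 5.0000], [-3.0000, -6.0000]] (det J = 1.5000).
Solving J·Δ = −F gives Δ = (-10.5000, 5.3750).
Then the next iterate is (u, v)₁ = (-11.5000, 3.8750).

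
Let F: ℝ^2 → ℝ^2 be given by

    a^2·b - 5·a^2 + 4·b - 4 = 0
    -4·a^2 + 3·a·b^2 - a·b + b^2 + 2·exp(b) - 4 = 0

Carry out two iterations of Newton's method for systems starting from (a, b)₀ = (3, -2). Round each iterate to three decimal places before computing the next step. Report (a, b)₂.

(0.246, -1.132)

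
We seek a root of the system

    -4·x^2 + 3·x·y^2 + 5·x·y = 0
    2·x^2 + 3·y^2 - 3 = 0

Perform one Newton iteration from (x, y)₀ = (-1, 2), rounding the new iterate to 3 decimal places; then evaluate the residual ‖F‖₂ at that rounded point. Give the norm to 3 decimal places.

At (-1, 2): F = (-26.000, 11.000).
Jacobian J = [[-8·x + 3·y^2 + 5·y, 6·x·y + 5·x], [4·x, 6·y]].
At the point, J = [[30.000, -17.000], [-4.000, 12.000]] (det J = 292.000).
Solving J·Δ = −F gives Δ = (0.428, -0.774).
Then the next iterate is (x, y)₁ = (-0.572, 1.226).
Re-evaluating at (-0.572, 1.226): F = (-7.39437, 2.16360), so ‖F‖₂ = 7.704.

7.704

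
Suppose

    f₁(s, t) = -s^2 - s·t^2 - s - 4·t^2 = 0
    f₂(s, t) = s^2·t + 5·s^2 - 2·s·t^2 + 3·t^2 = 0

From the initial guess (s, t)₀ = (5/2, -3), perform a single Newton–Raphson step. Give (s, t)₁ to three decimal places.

(28.979, 8.908)

At (5/2, -3): F = (-67.250, -5.500).
Jacobian J = [[-2·s - t^2 - 1, -2·s·t - 8·t], [2·s·t + 10·s - 2·t^2, s^2 - 4·s·t + 6·t]].
At the point, J = [[-15.000, 39.000], [-8.000, 18.250]] (det J = 38.250).
Solving J·Δ = −F gives Δ = (26.479, 11.908).
Then the next iterate is (s, t)₁ = (28.979, 8.908).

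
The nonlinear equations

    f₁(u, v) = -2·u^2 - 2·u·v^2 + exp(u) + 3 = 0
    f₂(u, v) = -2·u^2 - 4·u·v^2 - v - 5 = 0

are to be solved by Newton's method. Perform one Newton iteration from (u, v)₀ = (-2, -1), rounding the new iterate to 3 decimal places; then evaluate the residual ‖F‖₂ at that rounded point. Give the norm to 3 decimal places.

1.337

At (-2, -1): F = (-0.86466, -4.000).
Jacobian J = [[-4·u - 2·v^2 + exp(u), -4·u·v], [-4·u - 4·v^2, -8·u·v - 1]].
At the point, J = [[6.13534, -8.000], [4.000, -17.000]] (det J = -72.30070).
Solving J·Δ = −F gives Δ = (-0.239, -0.292).
Then the next iterate is (u, v)₁ = (-2.239, -1.292).
Re-evaluating at (-2.239, -1.292): F = (0.55529, 1.21569), so ‖F‖₂ = 1.337.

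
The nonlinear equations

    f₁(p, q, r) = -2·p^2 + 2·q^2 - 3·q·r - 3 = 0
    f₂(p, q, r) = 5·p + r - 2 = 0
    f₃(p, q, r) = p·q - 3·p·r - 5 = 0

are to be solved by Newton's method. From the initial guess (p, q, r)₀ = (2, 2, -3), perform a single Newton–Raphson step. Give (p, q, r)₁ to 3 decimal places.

(0.914, 0.758, -2.571)

At (2, 2, -3): F = (15.000, 5.000, 17.000).
Jacobian J = [[-4·p, 4·q - 3·r, -3·q], [5, 0, 1], [q - 3·r, p, -3·p]].
At the point, J = [[-8.000, 17.000, -6.000], [5.000, 0.000, 1.000], [11.000, 2.000, -6.000]] (det J = 653.000).
Solving J·Δ = −F gives Δ = (-1.086, -1.242, 0.429).
Then the next iterate is (p, q, r)₁ = (0.914, 0.758, -2.571).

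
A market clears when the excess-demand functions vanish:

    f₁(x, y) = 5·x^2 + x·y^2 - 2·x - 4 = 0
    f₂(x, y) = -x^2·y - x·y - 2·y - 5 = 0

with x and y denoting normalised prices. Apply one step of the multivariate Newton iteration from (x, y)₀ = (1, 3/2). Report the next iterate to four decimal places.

At (1, 3/2): F = (1.2500, -11.0000).
Jacobian J = [[10·x + y^2 - 2, 2·x·y], [-2·x·y - y, -x^2 - x - 2]].
At the point, J = [[10.2500, 3.0000], [-4.5000, -4.0000]] (det J = -27.5000).
Solving J·Δ = −F gives Δ = (1.0182, -3.8955).
Then the next iterate is (x, y)₁ = (2.0182, -2.3955).

(2.0182, -2.3955)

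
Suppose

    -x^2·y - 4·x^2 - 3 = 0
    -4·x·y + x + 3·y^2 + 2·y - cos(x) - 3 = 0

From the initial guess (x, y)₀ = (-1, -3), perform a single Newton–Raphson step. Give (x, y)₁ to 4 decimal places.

(3.4302, 1.8603)

At (-1, -3): F = (-4.0000, 4.459698).
Jacobian J = [[-2·x·y - 8·x, -x^2], [-4·y + sin(x) + 1, -4·x + 6·y + 2]].
At the point, J = [[2.0000, -1.0000], [12.158529, -12.0000]] (det J = -11.841471).
Solving J·Δ = −F gives Δ = (4.4302, 4.8603).
Then the next iterate is (x, y)₁ = (3.4302, 1.8603).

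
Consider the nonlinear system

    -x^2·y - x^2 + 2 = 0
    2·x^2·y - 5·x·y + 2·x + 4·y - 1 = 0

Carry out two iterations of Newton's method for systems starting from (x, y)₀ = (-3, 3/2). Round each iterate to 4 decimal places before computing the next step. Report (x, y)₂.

(-1.5089, 0.4283)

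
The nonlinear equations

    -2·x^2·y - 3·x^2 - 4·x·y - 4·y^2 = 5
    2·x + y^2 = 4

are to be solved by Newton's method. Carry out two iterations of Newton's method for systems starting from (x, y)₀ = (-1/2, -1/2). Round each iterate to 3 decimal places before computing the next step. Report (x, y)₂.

At (-1/2, -1/2): F = (-7.500, -4.750).
Jacobian J = [[-4·x·y - 6·x - 4·y, -2·x^2 - 4·x - 8·y], [2, 2·y]].
At the point, J = [[4.000, 5.500], [2.000, -1.000]] (det J = -15.000).
Solving J·Δ = −F gives Δ = (2.242, -0.267).
Then the next iterate is (x, y)₁ = (1.742, -0.767).
Round to (1.742, -0.767) and repeat: F = (-6.45737, 0.07229), J = [[-2.03954, -6.90113], [2.000, -1.534]].
Δ = (-0.615, -0.754), so (x, y)₂ = (1.127, -1.521).

(1.127, -1.521)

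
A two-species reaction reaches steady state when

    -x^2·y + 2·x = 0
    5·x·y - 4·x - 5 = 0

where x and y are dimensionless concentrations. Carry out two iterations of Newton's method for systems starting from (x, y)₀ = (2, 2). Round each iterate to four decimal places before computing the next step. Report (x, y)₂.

(1.3637, 1.5273)

At (2, 2): F = (-4.0000, 7.0000).
Jacobian J = [[-2·x·y + 2, -x^2], [5·y - 4, 5·x]].
At the point, J = [[-6.0000, -4.0000], [6.0000, 10.0000]] (det J = -36.0000).
Solving J·Δ = −F gives Δ = (-0.3333, -0.5000).
Then the next iterate is (x, y)₁ = (1.6667, 1.5000).
Round to (1.6667, 1.5000) and repeat: F = (-0.833433, 0.833450), J = [[-3.0001, -2.777889], [3.5000, 8.3335]].
Δ = (-0.3030, 0.0273), so (x, y)₂ = (1.3637, 1.5273).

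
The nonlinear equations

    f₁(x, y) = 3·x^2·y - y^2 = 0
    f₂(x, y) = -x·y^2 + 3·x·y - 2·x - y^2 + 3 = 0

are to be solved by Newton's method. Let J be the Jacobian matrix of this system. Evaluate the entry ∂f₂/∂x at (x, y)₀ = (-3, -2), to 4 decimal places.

∂f₂/∂x = -y^2 + 3·y - 2.
At (-3, -2) this is -12.0000.

-12.0000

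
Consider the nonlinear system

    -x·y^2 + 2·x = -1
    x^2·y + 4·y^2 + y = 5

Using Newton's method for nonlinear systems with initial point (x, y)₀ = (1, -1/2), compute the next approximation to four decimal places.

At (1, -1/2): F = (2.7500, -5.0000).
Jacobian J = [[-y^2 + 2, -2·x·y], [2·x·y, x^2 + 8·y + 1]].
At the point, J = [[1.7500, 1.0000], [-1.0000, -2.0000]] (det J = -2.5000).
Solving J·Δ = −F gives Δ = (-0.2000, -2.4000).
Then the next iterate is (x, y)₁ = (0.8000, -2.9000).

(0.8000, -2.9000)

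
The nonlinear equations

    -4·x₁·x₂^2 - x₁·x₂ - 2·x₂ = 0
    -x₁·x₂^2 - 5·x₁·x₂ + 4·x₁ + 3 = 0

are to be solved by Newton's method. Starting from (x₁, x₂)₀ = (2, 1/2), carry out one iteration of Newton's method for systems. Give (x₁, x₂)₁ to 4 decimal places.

At (2, 1/2): F = (-4.0000, 5.5000).
Jacobian J = [[-4·x₂^2 - x₂, -8·x₁·x₂ - x₁ - 2], [-x₂^2 - 5·x₂ + 4, -2·x₁·x₂ - 5·x₁]].
At the point, J = [[-1.5000, -12.0000], [1.2500, -12.0000]] (det J = 33.0000).
Solving J·Δ = −F gives Δ = (-3.4545, 0.0985).
Then the next iterate is (x₁, x₂)₁ = (-1.4545, 0.5985).

(-1.4545, 0.5985)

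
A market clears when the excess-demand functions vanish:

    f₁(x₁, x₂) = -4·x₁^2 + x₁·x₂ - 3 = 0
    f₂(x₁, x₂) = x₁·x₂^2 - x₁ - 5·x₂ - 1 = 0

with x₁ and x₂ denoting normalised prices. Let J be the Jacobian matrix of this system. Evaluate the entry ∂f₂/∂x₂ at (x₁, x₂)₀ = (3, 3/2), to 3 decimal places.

4.000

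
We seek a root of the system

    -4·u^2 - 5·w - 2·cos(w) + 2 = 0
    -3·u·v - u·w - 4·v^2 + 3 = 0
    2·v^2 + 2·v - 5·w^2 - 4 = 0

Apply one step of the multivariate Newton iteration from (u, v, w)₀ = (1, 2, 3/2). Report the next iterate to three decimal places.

At (1, 2, 3/2): F = (-9.64147, -20.500, -3.250).
Jacobian J = [[-8·u, 0, 2·sin(w) - 5], [-3·v - w, -3·u - 8·v, -u], [0, 4·v + 2, -10·w]].
At the point, J = [[-8.000, 0.000, -3.00501], [-7.500, -19.000, -1.000], [0.000, 10.000, -15.000]] (det J = -2134.62425).
Solving J·Δ = −F gives Δ = (-0.957, -0.666, -0.661).
Then the next iterate is (u, v, w)₁ = (0.043, 1.334, 0.839).

(0.043, 1.334, 0.839)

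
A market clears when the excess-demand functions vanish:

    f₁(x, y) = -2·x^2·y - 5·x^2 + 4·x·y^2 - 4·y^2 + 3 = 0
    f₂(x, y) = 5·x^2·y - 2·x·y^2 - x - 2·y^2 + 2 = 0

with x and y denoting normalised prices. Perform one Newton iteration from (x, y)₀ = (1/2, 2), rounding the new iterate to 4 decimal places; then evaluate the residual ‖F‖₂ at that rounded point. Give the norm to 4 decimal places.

At (1/2, 2): F = (-7.2500, -8.0000).
Jacobian J = [[-4·x·y - 10·x + 4·y^2, -2·x^2 + 8·x·y - 8·y], [10·x·y - 2·y^2 - 1, 5·x^2 - 4·x·y - 4·y]].
At the point, J = [[7.0000, -8.5000], [1.0000, -10.7500]] (det J = -66.7500).
Solving J·Δ = −F gives Δ = (0.1489, -0.7303).
Then the next iterate is (x, y)₁ = (0.6489, 1.2697).
Re-evaluating at (0.6489, 1.2697): F = (-2.438711, -1.292238), so ‖F‖₂ = 2.7599.

2.7599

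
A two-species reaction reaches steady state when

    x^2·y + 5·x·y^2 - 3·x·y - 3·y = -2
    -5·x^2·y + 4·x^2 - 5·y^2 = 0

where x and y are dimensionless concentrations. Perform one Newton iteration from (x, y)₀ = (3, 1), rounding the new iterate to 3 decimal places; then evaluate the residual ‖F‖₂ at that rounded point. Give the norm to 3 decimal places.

At (3, 1): F = (14.000, -14.000).
Jacobian J = [[2·x·y + 5·y^2 - 3·y, x^2 + 10·x·y - 3·x - 3], [-10·x·y + 8·x, -5·x^2 - 10·y]].
At the point, J = [[8.000, 27.000], [-6.000, -55.000]] (det J = -278.000).
Solving J·Δ = −F gives Δ = (-1.410, -0.101).
Then the next iterate is (x, y)₁ = (1.590, 0.899).
Re-evaluating at (1.590, 0.899): F = (3.71273, -5.29241), so ‖F‖₂ = 6.465.

6.465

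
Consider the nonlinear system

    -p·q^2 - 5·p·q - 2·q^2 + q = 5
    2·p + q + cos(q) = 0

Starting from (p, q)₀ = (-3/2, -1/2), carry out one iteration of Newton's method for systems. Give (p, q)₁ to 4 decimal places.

At (-3/2, -1/2): F = (-9.3750, -2.622417).
Jacobian J = [[-q^2 - 5·q, -2·p·q - 5·p - 4·q + 1], [2, -sin(q) + 1]].
At the point, J = [[2.2500, 9.0000], [2.0000, 1.479426]] (det J = -14.671293).
Solving J·Δ = −F gives Δ = (0.6633, 0.8758).
Then the next iterate is (p, q)₁ = (-0.8367, 0.3758).

(-0.8367, 0.3758)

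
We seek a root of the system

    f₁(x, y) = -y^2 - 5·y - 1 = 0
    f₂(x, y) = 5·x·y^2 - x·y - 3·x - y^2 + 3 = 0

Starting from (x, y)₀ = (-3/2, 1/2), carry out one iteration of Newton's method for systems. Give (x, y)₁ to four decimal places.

At (-3/2, 1/2): F = (-3.7500, 6.1250).
Jacobian J = [[0, -2·y - 5], [5·y^2 - y - 3, 10·x·y - x - 2·y]].
At the point, J = [[0.0000, -6.0000], [-2.2500, -7.0000]] (det J = -13.5000).
Solving J·Δ = −F gives Δ = (4.6667, -0.6250).
Then the next iterate is (x, y)₁ = (3.1667, -0.1250).

(3.1667, -0.1250)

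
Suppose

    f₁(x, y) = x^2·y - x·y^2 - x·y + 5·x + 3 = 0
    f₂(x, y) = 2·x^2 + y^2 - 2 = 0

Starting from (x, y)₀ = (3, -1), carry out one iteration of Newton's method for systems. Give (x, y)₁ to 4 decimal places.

At (3, -1): F = (9.0000, 17.0000).
Jacobian J = [[2·x·y - y^2 - y + 5, x^2 - 2·x·y - x], [4·x, 2·y]].
At the point, J = [[-1.0000, 12.0000], [12.0000, -2.0000]] (det J = -142.0000).
Solving J·Δ = −F gives Δ = (-1.5634, -0.8803).
Then the next iterate is (x, y)₁ = (1.4366, -1.8803).

(1.4366, -1.8803)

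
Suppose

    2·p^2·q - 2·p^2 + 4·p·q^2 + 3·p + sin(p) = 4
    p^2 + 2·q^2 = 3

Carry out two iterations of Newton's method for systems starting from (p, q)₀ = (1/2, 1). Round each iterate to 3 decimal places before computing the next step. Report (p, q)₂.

(0.407, 1.191)

At (1/2, 1): F = (-0.02057, -0.750).
Jacobian J = [[4·p·q - 4·p + 4·q^2 + cos(p) + 3, 2·p^2 + 8·p·q], [2·p, 4·q]].
At the point, J = [[7.87758, 4.500], [1.000, 4.000]] (det J = 27.01033).
Solving J·Δ = −F gives Δ = (-0.122, 0.218).
Then the next iterate is (p, q)₁ = (0.378, 1.218).
Round to (0.378, 1.218) and repeat: F = (-0.19155, 0.10993), J = [[10.19312, 3.969], [0.756, 4.872]].
Δ = (0.029, -0.027), so (p, q)₂ = (0.407, 1.191).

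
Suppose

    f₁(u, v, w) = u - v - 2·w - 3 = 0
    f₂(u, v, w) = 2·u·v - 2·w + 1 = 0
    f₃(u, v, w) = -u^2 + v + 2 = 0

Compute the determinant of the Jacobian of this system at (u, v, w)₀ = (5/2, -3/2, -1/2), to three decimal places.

J = [[1, -1, -2], [2·v, 2·u, -2], [-2·u, 1, 0]].
At the point, J = [[1.000, -1.000, -2.000], [-3.000, 5.000, -2.000], [-5.000, 1.000, 0.000]].
det J = -52.000.

-52.000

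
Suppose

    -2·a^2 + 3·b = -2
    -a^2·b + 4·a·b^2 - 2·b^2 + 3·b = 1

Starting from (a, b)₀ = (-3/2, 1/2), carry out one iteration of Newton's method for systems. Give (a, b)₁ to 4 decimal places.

(-1.2034, 0.2402)

At (-3/2, 1/2): F = (-1.0000, -2.6250).
Jacobian J = [[-4·a, 3], [-2·a·b + 4·b^2, -a^2 + 8·a·b - 4·b + 3]].
At the point, J = [[6.0000, 3.0000], [2.5000, -7.2500]] (det J = -51.0000).
Solving J·Δ = −F gives Δ = (0.2966, -0.2598).
Then the next iterate is (a, b)₁ = (-1.2034, 0.2402).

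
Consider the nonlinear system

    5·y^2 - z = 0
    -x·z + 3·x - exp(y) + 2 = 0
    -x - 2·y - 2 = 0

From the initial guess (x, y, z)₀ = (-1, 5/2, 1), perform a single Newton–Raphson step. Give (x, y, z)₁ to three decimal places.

At (-1, 5/2, 1): F = (30.250, -12.18249, -6.000).
Jacobian J = [[0, 10·y, -1], [-z + 3, -exp(y), -x], [-1, -2, 0]].
At the point, J = [[0.000, 25.000, -1.000], [2.000, -12.18249, 1.000], [-1.000, -2.000, 0.000]] (det J = -8.81751).
Solving J·Δ = −F gives Δ = (-4.624, -0.688, 13.047).
Then the next iterate is (x, y, z)₁ = (-5.624, 1.812, 14.047).

(-5.624, 1.812, 14.047)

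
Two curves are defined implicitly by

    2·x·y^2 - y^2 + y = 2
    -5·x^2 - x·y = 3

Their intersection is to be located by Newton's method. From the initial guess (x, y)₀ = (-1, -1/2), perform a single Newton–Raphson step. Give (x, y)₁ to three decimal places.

(-0.259, 0.220)

At (-1, -1/2): F = (-3.250, -8.500).
Jacobian J = [[2·y^2, 4·x·y - 2·y + 1], [-10·x - y, -x]].
At the point, J = [[0.500, 4.000], [10.500, 1.000]] (det J = -41.500).
Solving J·Δ = −F gives Δ = (0.741, 0.720).
Then the next iterate is (x, y)₁ = (-0.259, 0.220).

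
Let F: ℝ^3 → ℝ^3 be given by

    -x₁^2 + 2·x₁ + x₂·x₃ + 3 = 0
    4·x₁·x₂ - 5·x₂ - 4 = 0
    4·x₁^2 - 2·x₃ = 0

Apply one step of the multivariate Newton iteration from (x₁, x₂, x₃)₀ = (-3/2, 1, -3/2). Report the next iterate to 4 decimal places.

(1.2794, 0.6471, -12.1765)

At (-3/2, 1, -3/2): F = (-3.7500, -15.0000, 12.0000).
Jacobian J = [[-2·x₁ + 2, x₃, x₂], [4·x₂, 4·x₁ - 5, 0], [8·x₁, 0, -2]].
At the point, J = [[5.0000, -1.5000, 1.0000], [4.0000, -11.0000, 0.0000], [-12.0000, 0.0000, -2.0000]] (det J = -34.0000).
Solving J·Δ = −F gives Δ = (2.7794, -0.3529, -10.6765).
Then the next iterate is (x₁, x₂, x₃)₁ = (1.2794, 0.6471, -12.1765).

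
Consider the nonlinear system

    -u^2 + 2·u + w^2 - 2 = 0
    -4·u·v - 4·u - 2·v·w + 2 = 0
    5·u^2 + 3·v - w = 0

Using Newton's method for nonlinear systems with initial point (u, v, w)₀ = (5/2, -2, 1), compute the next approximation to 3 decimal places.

(1.413, -1.197, 0.495)

At (5/2, -2, 1): F = (-2.250, 16.000, 24.250).
Jacobian J = [[-2·u + 2, 0, 2·w], [-4·v - 4, -4·u - 2·w, -2·v], [10·u, 3, -1]].
At the point, J = [[-3.000, 0.000, 2.000], [4.000, -12.000, 4.000], [25.000, 3.000, -1.000]] (det J = 624.000).
Solving J·Δ = −F gives Δ = (-1.087, 0.803, -0.505).
Then the next iterate is (u, v, w)₁ = (1.413, -1.197, 0.495).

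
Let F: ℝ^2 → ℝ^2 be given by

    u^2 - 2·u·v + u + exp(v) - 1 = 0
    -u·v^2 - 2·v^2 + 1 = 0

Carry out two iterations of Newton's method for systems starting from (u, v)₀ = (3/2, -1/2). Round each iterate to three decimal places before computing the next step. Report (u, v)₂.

(0.208, -0.669)

At (3/2, -1/2): F = (4.85653, 0.125).
Jacobian J = [[2·u - 2·v + 1, -2·u + exp(v)], [-v^2, -2·u·v - 4·v]].
At the point, J = [[5.000, -2.39347], [-0.250, 3.500]] (det J = 16.90163).
Solving J·Δ = −F gives Δ = (-1.023, -0.109).
Then the next iterate is (u, v)₁ = (0.477, -0.609).
Round to (0.477, -0.609) and repeat: F = (0.82941, 0.08133), J = [[3.172, -0.41011], [-0.37088, 3.01699]].
Δ = (-0.269, -0.060), so (u, v)₂ = (0.208, -0.669).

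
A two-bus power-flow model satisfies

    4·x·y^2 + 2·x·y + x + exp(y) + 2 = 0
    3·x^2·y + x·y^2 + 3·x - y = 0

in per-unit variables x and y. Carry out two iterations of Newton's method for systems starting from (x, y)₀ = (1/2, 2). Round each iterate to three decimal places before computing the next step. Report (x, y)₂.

(0.269, -0.074)

At (1/2, 2): F = (19.88906, 3.000).
Jacobian J = [[4·y^2 + 2·y + 1, 8·x·y + 2·x + exp(y)], [6·x·y + y^2 + 3, 3·x^2 + 2·x·y - 1]].
At the point, J = [[21.000, 16.38906], [13.000, 1.750]] (det J = -176.30773).
Solving J·Δ = −F gives Δ = (-0.081, -1.109).
Then the next iterate is (x, y)₁ = (0.419, 0.891).
Round to (0.419, 0.891) and repeat: F = (6.93377, 1.16791), J = [[5.95752, 6.26220], [6.03385, 0.27334]].
Δ = (-0.150, -0.965), so (x, y)₂ = (0.269, -0.074).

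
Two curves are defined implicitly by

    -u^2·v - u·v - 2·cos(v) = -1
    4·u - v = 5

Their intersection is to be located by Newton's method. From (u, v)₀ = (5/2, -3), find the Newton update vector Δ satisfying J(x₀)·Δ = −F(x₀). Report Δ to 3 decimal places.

(-2.373, -1.494)

At (5/2, -3): F = (29.22998, 8.000).
Jacobian J = [[-2·u·v - v, -u^2 - u + 2·sin(v)], [4, -1]].
At the point, J = [[18.000, -9.03224], [4.000, -1.000]] (det J = 18.12896).
Solving J·Δ = −F gives Δ = (-2.373, -1.494).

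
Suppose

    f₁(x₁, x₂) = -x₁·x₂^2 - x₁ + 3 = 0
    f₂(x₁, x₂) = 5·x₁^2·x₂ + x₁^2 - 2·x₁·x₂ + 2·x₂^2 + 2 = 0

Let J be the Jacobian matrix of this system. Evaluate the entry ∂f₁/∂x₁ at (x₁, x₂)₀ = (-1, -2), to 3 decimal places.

∂f₁/∂x₁ = -x₂^2 - 1.
At (-1, -2) this is -5.000.

-5.000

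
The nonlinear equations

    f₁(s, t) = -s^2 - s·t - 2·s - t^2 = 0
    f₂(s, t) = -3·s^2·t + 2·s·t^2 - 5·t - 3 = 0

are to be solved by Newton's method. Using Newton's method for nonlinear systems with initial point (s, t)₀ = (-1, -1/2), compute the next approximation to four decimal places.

At (-1, -1/2): F = (0.2500, 0.5000).
Jacobian J = [[-2·s - t - 2, -s - 2·t], [-6·s·t + 2·t^2, -3·s^2 + 4·s·t - 5]].
At the point, J = [[0.5000, 2.0000], [-2.5000, -6.0000]] (det J = 2.0000).
Solving J·Δ = −F gives Δ = (1.2500, -0.4375).
Then the next iterate is (s, t)₁ = (0.2500, -0.9375).

(0.2500, -0.9375)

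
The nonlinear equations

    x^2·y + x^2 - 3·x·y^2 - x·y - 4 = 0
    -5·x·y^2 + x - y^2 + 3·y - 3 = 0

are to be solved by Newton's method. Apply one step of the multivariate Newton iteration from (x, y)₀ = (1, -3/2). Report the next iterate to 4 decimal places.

At (1, -3/2): F = (-9.7500, -20.0000).
Jacobian J = [[2·x·y + 2·x - 3·y^2 - y, x^2 - 6·x·y - x], [-5·y^2 + 1, -10·x·y - 2·y + 3]].
At the point, J = [[-6.2500, 9.0000], [-10.2500, 21.0000]] (det J = -39.0000).
Solving J·Δ = −F gives Δ = (-0.6346, 0.6426).
Then the next iterate is (x, y)₁ = (0.3654, -0.8574).

(0.3654, -0.8574)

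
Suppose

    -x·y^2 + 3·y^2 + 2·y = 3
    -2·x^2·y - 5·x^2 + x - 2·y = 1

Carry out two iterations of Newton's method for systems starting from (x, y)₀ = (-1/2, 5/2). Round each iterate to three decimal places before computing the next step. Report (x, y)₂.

(-3.755, 0.098)

At (-1/2, 5/2): F = (23.875, -9.000).
Jacobian J = [[-y^2, -2·x·y + 6·y + 2], [-4·x·y - 10·x + 1, -2·x^2 - 2]].
At the point, J = [[-6.250, 19.500], [11.000, -2.500]] (det J = -198.875).
Solving J·Δ = −F gives Δ = (0.582, -1.038).
Then the next iterate is (x, y)₁ = (0.082, 1.462).
Round to (0.082, 1.462) and repeat: F = (6.16106, -3.89528), J = [[-2.13744, 10.53223], [-0.29954, -2.01345]].
Δ = (-3.837, -1.364), so (x, y)₂ = (-3.755, 0.098).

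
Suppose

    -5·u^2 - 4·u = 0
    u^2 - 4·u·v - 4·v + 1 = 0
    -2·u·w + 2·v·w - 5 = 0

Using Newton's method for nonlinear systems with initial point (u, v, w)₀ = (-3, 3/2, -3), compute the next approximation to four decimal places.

(-1.7308, 0.6538, -0.8547)

At (-3, 3/2, -3): F = (-33.0000, 22.0000, -32.0000).
Jacobian J = [[-10·u - 4, 0, 0], [2·u - 4·v, -4·u - 4, 0], [-2·w, 2·w, -2·u + 2·v]].
At the point, J = [[26.0000, 0.0000, 0.0000], [-12.0000, 8.0000, 0.0000], [6.0000, -6.0000, 9.0000]] (det J = 1872.0000).
Solving J·Δ = −F gives Δ = (1.2692, -0.8462, 2.1453).
Then the next iterate is (u, v, w)₁ = (-1.7308, 0.6538, -0.8547).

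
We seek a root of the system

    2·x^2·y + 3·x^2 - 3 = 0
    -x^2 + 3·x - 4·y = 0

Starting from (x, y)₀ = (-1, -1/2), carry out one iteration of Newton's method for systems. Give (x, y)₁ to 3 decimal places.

(-2.333, -2.667)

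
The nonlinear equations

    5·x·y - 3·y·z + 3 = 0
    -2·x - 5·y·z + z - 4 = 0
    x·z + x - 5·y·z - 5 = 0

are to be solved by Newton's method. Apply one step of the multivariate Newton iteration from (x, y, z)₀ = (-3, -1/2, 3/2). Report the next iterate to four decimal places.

At (-3, -1/2, 3/2): F = (12.7500, 7.2500, -8.7500).
Jacobian J = [[5·y, 5·x - 3·z, -3·y], [-2, -5·z, -5·y + 1], [z + 1, -5·z, x - 5·y]].
At the point, J = [[-2.5000, -19.5000, 1.5000], [-2.0000, -7.5000, 3.5000], [2.5000, -7.5000, -0.5000]] (det J = -175.5000).
Solving J·Δ = −F gives Δ = (4.1538, 0.1731, 0.6731).
Then the next iterate is (x, y, z)₁ = (1.1538, -0.3269, 2.1731).

(1.1538, -0.3269, 2.1731)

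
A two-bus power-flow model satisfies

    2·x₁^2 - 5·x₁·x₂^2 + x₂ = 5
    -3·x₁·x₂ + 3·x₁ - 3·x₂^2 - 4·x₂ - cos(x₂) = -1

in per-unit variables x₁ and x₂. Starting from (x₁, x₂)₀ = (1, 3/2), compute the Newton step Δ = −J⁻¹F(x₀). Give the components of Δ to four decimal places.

At (1, 3/2): F = (-12.7500, -13.320737).
Jacobian J = [[4·x₁ - 5·x₂^2, -10·x₁·x₂ + 1], [-3·x₂ + 3, -3·x₁ - 6·x₂ + sin(x₂) - 4]].
At the point, J = [[-7.2500, -14.0000], [-1.5000, -15.002505]] (det J = 87.768161).
Solving J·Δ = −F gives Δ = (-0.0546, -0.8824).

(-0.0546, -0.8824)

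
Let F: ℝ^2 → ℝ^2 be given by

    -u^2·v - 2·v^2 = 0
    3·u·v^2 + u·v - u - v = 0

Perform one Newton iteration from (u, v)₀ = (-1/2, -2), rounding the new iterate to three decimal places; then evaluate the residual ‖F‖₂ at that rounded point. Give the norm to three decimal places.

1.829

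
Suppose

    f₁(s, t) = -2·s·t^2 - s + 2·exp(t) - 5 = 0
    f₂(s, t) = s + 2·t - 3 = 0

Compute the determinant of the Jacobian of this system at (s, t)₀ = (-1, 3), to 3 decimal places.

-90.171

J = [[-2·t^2 - 1, -4·s·t + 2·exp(t)], [1, 2]].
At the point, J = [[-19.000, 52.17107], [1.000, 2.000]].
det J = -90.171.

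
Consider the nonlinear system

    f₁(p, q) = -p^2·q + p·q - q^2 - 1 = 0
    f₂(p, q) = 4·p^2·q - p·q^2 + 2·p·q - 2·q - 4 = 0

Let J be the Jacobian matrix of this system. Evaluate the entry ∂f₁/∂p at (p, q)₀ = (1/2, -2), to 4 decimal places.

0.0000

∂f₁/∂p = -2·p·q + q.
At (1/2, -2) this is 0.0000.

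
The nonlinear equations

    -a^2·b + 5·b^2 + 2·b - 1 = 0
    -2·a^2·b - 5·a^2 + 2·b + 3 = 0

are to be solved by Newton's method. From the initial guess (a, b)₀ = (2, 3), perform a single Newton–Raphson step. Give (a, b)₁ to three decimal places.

(1.423, 1.396)

At (2, 3): F = (38.000, -35.000).
Jacobian J = [[-2·a·b, -a^2 + 10·b + 2], [-4·a·b - 10·a, -2·a^2 + 2]].
At the point, J = [[-12.000, 28.000], [-44.000, -6.000]] (det J = 1304.000).
Solving J·Δ = −F gives Δ = (-0.577, -1.604).
Then the next iterate is (a, b)₁ = (1.423, 1.396).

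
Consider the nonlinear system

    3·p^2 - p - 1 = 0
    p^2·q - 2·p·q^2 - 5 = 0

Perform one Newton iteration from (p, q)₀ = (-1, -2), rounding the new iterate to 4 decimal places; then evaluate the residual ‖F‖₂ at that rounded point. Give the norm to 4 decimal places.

At (-1, -2): F = (3.0000, 1.0000).
Jacobian J = [[6·p - 1, 0], [2·p·q - 2·q^2, p^2 - 4·p·q]].
At the point, J = [[-7.0000, 0.0000], [-4.0000, -7.0000]] (det J = 49.0000).
Solving J·Δ = −F gives Δ = (0.4286, -0.1020).
Then the next iterate is (p, q)₁ = (-0.5714, -2.1020).
Re-evaluating at (-0.5714, -2.1020): F = (0.550894, -0.636947), so ‖F‖₂ = 0.8421.

0.8421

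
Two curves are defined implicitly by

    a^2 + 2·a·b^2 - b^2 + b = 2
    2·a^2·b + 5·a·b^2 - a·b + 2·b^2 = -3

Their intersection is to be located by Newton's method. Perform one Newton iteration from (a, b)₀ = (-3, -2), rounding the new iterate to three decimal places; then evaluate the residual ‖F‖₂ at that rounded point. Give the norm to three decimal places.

At (-3, -2): F = (-23.000, -91.000).
Jacobian J = [[2·a + 2·b^2, 4·a·b - 2·b + 1], [4·a·b + 5·b^2 - b, 2·a^2 + 10·a·b - a + 4·b]].
At the point, J = [[2.000, 29.000], [46.000, 73.000]] (det J = -1188.000).
Solving J·Δ = −F gives Δ = (0.808, 0.737).
Then the next iterate is (a, b)₁ = (-2.192, -1.263).
Re-evaluating at (-2.192, -1.263): F = (-7.04653, -26.19830), so ‖F‖₂ = 27.129.

27.129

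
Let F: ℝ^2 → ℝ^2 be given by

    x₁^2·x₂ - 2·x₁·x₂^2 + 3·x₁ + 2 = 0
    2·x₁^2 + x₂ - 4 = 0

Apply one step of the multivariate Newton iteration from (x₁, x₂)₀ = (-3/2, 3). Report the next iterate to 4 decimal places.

(-1.0936, 1.9385)

At (-3/2, 3): F = (31.2500, 3.5000).
Jacobian J = [[2·x₁·x₂ - 2·x₂^2 + 3, x₁^2 - 4·x₁·x₂], [4·x₁, 1]].
At the point, J = [[-24.0000, 20.2500], [-6.0000, 1.0000]] (det J = 97.5000).
Solving J·Δ = −F gives Δ = (0.4064, -1.0615).
Then the next iterate is (x₁, x₂)₁ = (-1.0936, 1.9385).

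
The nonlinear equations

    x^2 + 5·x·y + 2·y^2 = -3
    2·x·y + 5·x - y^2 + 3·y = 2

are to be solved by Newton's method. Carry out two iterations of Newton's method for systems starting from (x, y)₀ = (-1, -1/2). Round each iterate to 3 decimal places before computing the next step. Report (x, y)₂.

At (-1, -1/2): F = (7.000, -7.750).
Jacobian J = [[2·x + 5·y, 5·x + 4·y], [2·y + 5, 2·x - 2·y + 3]].
At the point, J = [[-4.500, -7.000], [4.000, 2.000]] (det J = 19.000).
Solving J·Δ = −F gives Δ = (2.118, -0.362).
Then the next iterate is (x, y)₁ = (1.118, -0.862).
Round to (1.118, -0.862) and repeat: F = (0.91743, -1.66648), J = [[-2.074, 2.142], [3.276, 6.960]].
Δ = (0.464, 0.021), so (x, y)₂ = (1.582, -0.841).

(1.582, -0.841)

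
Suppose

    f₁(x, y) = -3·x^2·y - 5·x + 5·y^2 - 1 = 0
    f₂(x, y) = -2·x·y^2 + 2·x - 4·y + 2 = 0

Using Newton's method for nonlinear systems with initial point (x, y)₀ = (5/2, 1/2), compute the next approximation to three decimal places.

(0.651, 0.608)

At (5/2, 1/2): F = (-21.625, 3.750).
Jacobian J = [[-6·x·y - 5, -3·x^2 + 10·y], [-2·y^2 + 2, -4·x·y - 4]].
At the point, J = [[-12.500, -13.750], [1.500, -9.000]] (det J = 133.125).
Solving J·Δ = −F gives Δ = (-1.849, 0.108).
Then the next iterate is (x, y)₁ = (0.651, 0.608).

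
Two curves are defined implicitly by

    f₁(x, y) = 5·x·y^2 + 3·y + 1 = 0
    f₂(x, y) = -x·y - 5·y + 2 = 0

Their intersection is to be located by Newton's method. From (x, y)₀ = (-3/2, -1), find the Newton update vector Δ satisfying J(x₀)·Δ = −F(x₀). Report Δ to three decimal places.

(-1.852, 1.042)

At (-3/2, -1): F = (-9.500, 5.500).
Jacobian J = [[5·y^2, 10·x·y + 3], [-y, -x - 5]].
At the point, J = [[5.000, 18.000], [1.000, -3.500]] (det J = -35.500).
Solving J·Δ = −F gives Δ = (-1.852, 1.042).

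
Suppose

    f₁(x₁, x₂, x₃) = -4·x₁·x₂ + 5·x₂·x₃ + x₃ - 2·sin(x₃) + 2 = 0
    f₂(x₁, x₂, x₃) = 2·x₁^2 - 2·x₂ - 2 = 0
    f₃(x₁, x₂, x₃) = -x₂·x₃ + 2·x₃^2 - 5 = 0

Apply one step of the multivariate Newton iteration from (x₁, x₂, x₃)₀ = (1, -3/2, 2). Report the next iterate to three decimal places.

At (1, -3/2, 2): F = (-6.81859, 3.000, 6.000).
Jacobian J = [[-4·x₂, -4·x₁ + 5·x₃, 5·x₂ - 2·cos(x₃) + 1], [4·x₁, -2, 0], [0, -x₃, -x₂ + 4·x₃]].
At the point, J = [[6.000, 6.000, -5.66771], [4.000, -2.000, 0.000], [0.000, -2.000, 9.500]] (det J = -296.65835).
Solving J·Δ = −F gives Δ = (-0.254, 0.991, -0.423).
Then the next iterate is (x₁, x₂, x₃)₁ = (0.746, -0.509, 1.577).

(0.746, -0.509, 1.577)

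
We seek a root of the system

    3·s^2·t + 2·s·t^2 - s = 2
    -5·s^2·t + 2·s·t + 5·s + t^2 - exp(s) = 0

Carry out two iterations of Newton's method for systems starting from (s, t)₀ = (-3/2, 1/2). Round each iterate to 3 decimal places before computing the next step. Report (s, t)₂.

(-2.333, -1.254)

At (-3/2, 1/2): F = (2.125, -14.59813).
Jacobian J = [[6·s·t + 2·t^2 - 1, 3·s^2 + 4·s·t], [-10·s·t + 2·t - exp(s) + 5, -5·s^2 + 2·s + 2·t]].
At the point, J = [[-5.000, 3.750], [13.27687, -13.250]] (det J = 16.46174).
Solving J·Δ = −F gives Δ = (-1.615, -2.720).
Then the next iterate is (s, t)₁ = (-3.115, -2.220).
Round to (-3.115, -2.220) and repeat: F = (-94.21241, 110.84542), J = [[50.34860, 56.77088], [-68.63738, -59.18613]].
Δ = (0.782, 0.966), so (s, t)₂ = (-2.333, -1.254).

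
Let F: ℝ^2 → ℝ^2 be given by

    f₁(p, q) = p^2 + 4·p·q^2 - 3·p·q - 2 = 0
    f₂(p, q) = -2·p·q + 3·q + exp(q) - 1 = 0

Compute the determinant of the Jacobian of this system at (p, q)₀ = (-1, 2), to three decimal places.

47.112

J = [[2·p + 4·q^2 - 3·q, 8·p·q - 3·p], [-2·q, -2·p + exp(q) + 3]].
At the point, J = [[8.000, -13.000], [-4.000, 12.38906]].
det J = 47.112.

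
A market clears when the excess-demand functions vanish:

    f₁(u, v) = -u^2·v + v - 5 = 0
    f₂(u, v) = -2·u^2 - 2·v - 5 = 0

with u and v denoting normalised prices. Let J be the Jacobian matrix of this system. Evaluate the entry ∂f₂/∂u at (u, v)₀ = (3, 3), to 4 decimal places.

-12.0000

∂f₂/∂u = -4·u.
At (3, 3) this is -12.0000.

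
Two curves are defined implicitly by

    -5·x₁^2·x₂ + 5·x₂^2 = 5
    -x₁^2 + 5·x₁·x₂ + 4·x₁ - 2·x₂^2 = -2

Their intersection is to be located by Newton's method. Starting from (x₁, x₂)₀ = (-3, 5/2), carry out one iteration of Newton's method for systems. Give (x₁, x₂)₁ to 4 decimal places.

At (-3, 5/2): F = (-86.2500, -69.0000).
Jacobian J = [[-10·x₁·x₂, -5·x₁^2 + 10·x₂], [-2·x₁ + 5·x₂ + 4, 5·x₁ - 4·x₂]].
At the point, J = [[75.0000, -20.0000], [22.5000, -25.0000]] (det J = -1425.0000).
Solving J·Δ = −F gives Δ = (0.5447, -2.2697).
Then the next iterate is (x₁, x₂)₁ = (-2.4553, 0.2303).

(-2.4553, 0.2303)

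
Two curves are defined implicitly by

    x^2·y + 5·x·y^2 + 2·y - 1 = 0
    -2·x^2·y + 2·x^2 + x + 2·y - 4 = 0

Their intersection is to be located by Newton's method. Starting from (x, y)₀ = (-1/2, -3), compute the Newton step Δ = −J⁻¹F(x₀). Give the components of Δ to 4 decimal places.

At (-1/2, -3): F = (-30.2500, -8.5000).
Jacobian J = [[2·x·y + 5·y^2, x^2 + 10·x·y + 2], [-4·x·y + 4·x + 1, -2·x^2 + 2]].
At the point, J = [[48.0000, 17.2500], [-7.0000, 1.5000]] (det J = 192.7500).
Solving J·Δ = −F gives Δ = (-0.5253, 3.2153).

(-0.5253, 3.2153)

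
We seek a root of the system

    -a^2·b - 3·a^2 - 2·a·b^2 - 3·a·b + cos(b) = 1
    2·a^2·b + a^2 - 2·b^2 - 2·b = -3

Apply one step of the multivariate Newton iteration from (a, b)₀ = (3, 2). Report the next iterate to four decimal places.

At (3, 2): F = (-88.416147, 36.0000).
Jacobian J = [[-2·a·b - 6·a - 2·b^2 - 3·b, -a^2 - 4·a·b - 3·a - sin(b)], [4·a·b + 2·a, 2·a^2 - 4·b - 2]].
At the point, J = [[-44.0000, -42.909297], [30.0000, 8.0000]] (det J = 935.278923).
Solving J·Δ = −F gives Δ = (-0.8954, -1.1424).
Then the next iterate is (a, b)₁ = (2.1046, 0.8576).

(2.1046, 0.8576)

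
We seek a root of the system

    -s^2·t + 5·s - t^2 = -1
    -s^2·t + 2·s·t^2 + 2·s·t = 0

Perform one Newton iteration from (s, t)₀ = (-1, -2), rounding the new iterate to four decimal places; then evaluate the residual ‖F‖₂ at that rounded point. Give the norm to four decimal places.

At (-1, -2): F = (-6.0000, -2.0000).
Jacobian J = [[-2·s·t + 5, -s^2 - 2·t], [-2·s·t + 2·t^2 + 2·t, -s^2 + 4·s·t + 2·s]].
At the point, J = [[1.0000, 3.0000], [0.0000, 5.0000]] (det J = 5.0000).
Solving J·Δ = −F gives Δ = (4.8000, 0.4000).
Then the next iterate is (s, t)₁ = (3.8000, -1.6000).
Re-evaluating at (3.8000, -1.6000): F = (40.5440, 30.4000), so ‖F‖₂ = 50.6752.

50.6752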